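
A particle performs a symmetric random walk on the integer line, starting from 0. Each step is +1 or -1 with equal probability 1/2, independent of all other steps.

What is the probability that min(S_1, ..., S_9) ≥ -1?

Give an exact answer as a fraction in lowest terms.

Answer: 63/128

Derivation:
Let f(t,s) = #length-t paths at position s with S_1..S_t all ≥ -1.
f(t,s) = f(t-1,s-1) + f(t-1,s+1) for s ≥ -1; f(t,s) = 0 for s < -1.
t=0: f(0,0)=1
t=1: f(1,-1)=1 f(1,1)=1
t=2: f(2,0)=2 f(2,2)=1
t=3: f(3,-1)=2 f(3,1)=3 f(3,3)=1
t=4: f(4,0)=5 f(4,2)=4 f(4,4)=1
t=5: f(5,-1)=5 f(5,1)=9 f(5,3)=5 f(5,5)=1
t=6: f(6,0)=14 f(6,2)=14 f(6,4)=6 f(6,6)=1
t=7: f(7,-1)=14 f(7,1)=28 f(7,3)=20 f(7,5)=7 f(7,7)=1
t=8: f(8,0)=42 f(8,2)=48 f(8,4)=27 f(8,6)=8 f(8,8)=1
t=9: f(9,-1)=42 f(9,1)=90 f(9,3)=75 f(9,5)=35 f(9,7)=9 f(9,9)=1
Σ_s f(9,s) = 252
P = 252/512 = 63/128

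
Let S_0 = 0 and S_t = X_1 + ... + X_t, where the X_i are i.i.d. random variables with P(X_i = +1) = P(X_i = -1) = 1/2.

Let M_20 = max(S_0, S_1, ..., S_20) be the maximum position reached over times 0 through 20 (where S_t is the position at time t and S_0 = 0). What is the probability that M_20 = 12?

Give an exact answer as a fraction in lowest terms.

Let M_20 = max(S_0,...,S_20). Use the reflection principle: for j ≥ 1, #{paths with M_20 ≥ j} = #{S_20 ≥ j} + #{S_20 ≥ j+1}.
By reflection, #{M_20 ≥ 12} = #{S_20 ≥ 12} + #{S_20 ≥ 13} = 6196 + 1351 = 7547.
#{M_20 ≥ 13} = #{S_20 ≥ 13} + #{S_20 ≥ 14} = 1351 + 1351 = 2702.
#{M_20 = 12} = 7547 - 2702 = 4845.
P(M_20 = 12) = 4845/1048576 = 4845/1048576

Answer: 4845/1048576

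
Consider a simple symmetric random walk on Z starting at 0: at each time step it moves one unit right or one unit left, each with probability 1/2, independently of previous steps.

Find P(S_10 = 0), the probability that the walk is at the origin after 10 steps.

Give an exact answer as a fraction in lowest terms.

Answer: 63/256

Derivation:
To return to 0 after 10 steps: need exactly 5 steps of +1 and 5 of -1.
Favorable paths: C(10,5) = 252
Total paths: 2^10 = 1024
P = 252/1024 = 63/256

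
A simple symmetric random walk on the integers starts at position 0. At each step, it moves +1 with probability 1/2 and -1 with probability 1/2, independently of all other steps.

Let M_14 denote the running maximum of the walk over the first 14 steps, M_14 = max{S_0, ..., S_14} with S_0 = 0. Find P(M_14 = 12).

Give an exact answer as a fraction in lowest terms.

Answer: 7/8192

Derivation:
Let M_14 = max(S_0,...,S_14). Use the reflection principle: for j ≥ 1, #{paths with M_14 ≥ j} = #{S_14 ≥ j} + #{S_14 ≥ j+1}.
By reflection, #{M_14 ≥ 12} = #{S_14 ≥ 12} + #{S_14 ≥ 13} = 15 + 1 = 16.
#{M_14 ≥ 13} = #{S_14 ≥ 13} + #{S_14 ≥ 14} = 1 + 1 = 2.
#{M_14 = 12} = 16 - 2 = 14.
P(M_14 = 12) = 14/16384 = 7/8192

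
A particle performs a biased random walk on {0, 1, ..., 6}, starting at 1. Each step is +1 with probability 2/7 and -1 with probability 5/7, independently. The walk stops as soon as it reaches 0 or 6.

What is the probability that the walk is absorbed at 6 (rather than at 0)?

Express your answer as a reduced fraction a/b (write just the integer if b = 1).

Biased walk: p = 2/7, q = 5/7, r = q/p = 5/2
Gambler's ruin: P(hit 6 before 0 | start at 1) = (1 - r^a)/(1 - r^N)
r^1 = 5/2; r^6 = 15625/64
P = (1 - 5/2) / (1 - 15625/64) = -3/2 / -15561/64 = 32/5187

Answer: 32/5187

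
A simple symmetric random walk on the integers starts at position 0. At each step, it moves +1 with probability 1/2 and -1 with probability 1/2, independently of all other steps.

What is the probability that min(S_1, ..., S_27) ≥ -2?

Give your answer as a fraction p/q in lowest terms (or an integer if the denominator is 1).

Answer: 14375115/33554432

Derivation:
Let f(t,s) = #length-t paths at position s with S_1..S_t all ≥ -2.
f(t,s) = f(t-1,s-1) + f(t-1,s+1) for s ≥ -2; f(t,s) = 0 for s < -2.
t=0: f(0,0)=1
t=1: f(1,-1)=1 f(1,1)=1
t=2: f(2,-2)=1 f(2,0)=2 f(2,2)=1
t=3: f(3,-1)=3 f(3,1)=3 f(3,3)=1
t=4: f(4,-2)=3 f(4,0)=6 f(4,2)=4 f(4,4)=1
t=5: f(5,-1)=9 f(5,1)=10 f(5,3)=5 f(5,5)=1
t=6: f(6,-2)=9 f(6,0)=19 f(6,2)=15 f(6,4)=6 f(6,6)=1
t=7: f(7,-1)=28 f(7,1)=34 f(7,3)=21 f(7,5)=7 f(7,7)=1
t=8: f(8,-2)=28 f(8,0)=62 f(8,2)=55 f(8,4)=28 f(8,6)=8 f(8,8)=1
t=9: f(9,-1)=90 f(9,1)=117 f(9,3)=83 f(9,5)=36 f(9,7)=9 f(9,9)=1
t=10: f(10,-2)=90 f(10,0)=207 f(10,2)=200 f(10,4)=119 f(10,6)=45 f(10,8)=10 f(10,10)=1
t=11: f(11,-1)=297 f(11,1)=407 f(11,3)=319 f(11,5)=164 f(11,7)=55 f(11,9)=11 f(11,11)=1
t=12: f(12,-2)=297 f(12,0)=704 f(12,2)=726 f(12,4)=483 f(12,6)=219 f(12,8)=66 f(12,10)=12 f(12,12)=1
t=13: f(13,-1)=1001 f(13,1)=1430 f(13,3)=1209 f(13,5)=702 f(13,7)=285 f(13,9)=78 f(13,11)=13 f(13,13)=1
t=14: f(14,-2)=1001 f(14,0)=2431 f(14,2)=2639 f(14,4)=1911 f(14,6)=987 f(14,8)=363 f(14,10)=91 f(14,12)=14 f(14,14)=1
t=15: f(15,-1)=3432 f(15,1)=5070 f(15,3)=4550 f(15,5)=2898 f(15,7)=1350 f(15,9)=454 f(15,11)=105 f(15,13)=15 f(15,15)=1
t=16: f(16,-2)=3432 f(16,0)=8502 f(16,2)=9620 f(16,4)=7448 f(16,6)=4248 f(16,8)=1804 f(16,10)=559 f(16,12)=120 f(16,14)=16 f(16,16)=1
t=17: f(17,-1)=11934 f(17,1)=18122 f(17,3)=17068 f(17,5)=11696 f(17,7)=6052 f(17,9)=2363 f(17,11)=679 f(17,13)=136 f(17,15)=17 f(17,17)=1
t=18: f(18,-2)=11934 f(18,0)=30056 f(18,2)=35190 f(18,4)=28764 f(18,6)=17748 f(18,8)=8415 f(18,10)=3042 f(18,12)=815 f(18,14)=153 f(18,16)=18 f(18,18)=1
t=19: f(19,-1)=41990 f(19,1)=65246 f(19,3)=63954 f(19,5)=46512 f(19,7)=26163 f(19,9)=11457 f(19,11)=3857 f(19,13)=968 f(19,15)=171 f(19,17)=19 f(19,19)=1
t=20: f(20,-2)=41990 f(20,0)=107236 f(20,2)=129200 f(20,4)=110466 f(20,6)=72675 f(20,8)=37620 f(20,10)=15314 f(20,12)=4825 f(20,14)=1139 f(20,16)=190 f(20,18)=20 f(20,20)=1
t=21: f(21,-1)=149226 f(21,1)=236436 f(21,3)=239666 f(21,5)=183141 f(21,7)=110295 f(21,9)=52934 f(21,11)=20139 f(21,13)=5964 f(21,15)=1329 f(21,17)=210 f(21,19)=21 f(21,21)=1
t=22: f(22,-2)=149226 f(22,0)=385662 f(22,2)=476102 f(22,4)=422807 f(22,6)=293436 f(22,8)=163229 f(22,10)=73073 f(22,12)=26103 f(22,14)=7293 f(22,16)=1539 f(22,18)=231 f(22,20)=22 f(22,22)=1
t=23: f(23,-1)=534888 f(23,1)=861764 f(23,3)=898909 f(23,5)=716243 f(23,7)=456665 f(23,9)=236302 f(23,11)=99176 f(23,13)=33396 f(23,15)=8832 f(23,17)=1770 f(23,19)=253 f(23,21)=23 f(23,23)=1
t=24: f(24,-2)=534888 f(24,0)=1396652 f(24,2)=1760673 f(24,4)=1615152 f(24,6)=1172908 f(24,8)=692967 f(24,10)=335478 f(24,12)=132572 f(24,14)=42228 f(24,16)=10602 f(24,18)=2023 f(24,20)=276 f(24,22)=24 f(24,24)=1
t=25: f(25,-1)=1931540 f(25,1)=3157325 f(25,3)=3375825 f(25,5)=2788060 f(25,7)=1865875 f(25,9)=1028445 f(25,11)=468050 f(25,13)=174800 f(25,15)=52830 f(25,17)=12625 f(25,19)=2299 f(25,21)=300 f(25,23)=25 f(25,25)=1
t=26: f(26,-2)=1931540 f(26,0)=5088865 f(26,2)=6533150 f(26,4)=6163885 f(26,6)=4653935 f(26,8)=2894320 f(26,10)=1496495 f(26,12)=642850 f(26,14)=227630 f(26,16)=65455 f(26,18)=14924 f(26,20)=2599 f(26,22)=325 f(26,24)=26 f(26,26)=1
t=27: f(27,-1)=7020405 f(27,1)=11622015 f(27,3)=12697035 f(27,5)=10817820 f(27,7)=7548255 f(27,9)=4390815 f(27,11)=2139345 f(27,13)=870480 f(27,15)=293085 f(27,17)=80379 f(27,19)=17523 f(27,21)=2924 f(27,23)=351 f(27,25)=27 f(27,27)=1
Σ_s f(27,s) = 57500460
P = 57500460/134217728 = 14375115/33554432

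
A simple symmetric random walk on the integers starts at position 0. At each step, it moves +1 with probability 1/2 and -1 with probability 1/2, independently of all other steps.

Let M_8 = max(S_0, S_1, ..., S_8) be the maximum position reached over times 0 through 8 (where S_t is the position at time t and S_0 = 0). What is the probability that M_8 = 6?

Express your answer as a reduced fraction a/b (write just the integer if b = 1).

Answer: 1/32

Derivation:
Let M_8 = max(S_0,...,S_8). Use the reflection principle: for j ≥ 1, #{paths with M_8 ≥ j} = #{S_8 ≥ j} + #{S_8 ≥ j+1}.
By reflection, #{M_8 ≥ 6} = #{S_8 ≥ 6} + #{S_8 ≥ 7} = 9 + 1 = 10.
#{M_8 ≥ 7} = #{S_8 ≥ 7} + #{S_8 ≥ 8} = 1 + 1 = 2.
#{M_8 = 6} = 10 - 2 = 8.
P(M_8 = 6) = 8/256 = 1/32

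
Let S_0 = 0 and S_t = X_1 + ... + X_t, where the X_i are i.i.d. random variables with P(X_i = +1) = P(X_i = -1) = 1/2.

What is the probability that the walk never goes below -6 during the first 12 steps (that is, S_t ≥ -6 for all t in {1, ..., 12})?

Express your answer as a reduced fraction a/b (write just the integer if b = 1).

Let f(t,s) = #length-t paths at position s with S_1..S_t all ≥ -6.
f(t,s) = f(t-1,s-1) + f(t-1,s+1) for s ≥ -6; f(t,s) = 0 for s < -6.
t=0: f(0,0)=1
t=1: f(1,-1)=1 f(1,1)=1
t=2: f(2,-2)=1 f(2,0)=2 f(2,2)=1
t=3: f(3,-3)=1 f(3,-1)=3 f(3,1)=3 f(3,3)=1
t=4: f(4,-4)=1 f(4,-2)=4 f(4,0)=6 f(4,2)=4 f(4,4)=1
t=5: f(5,-5)=1 f(5,-3)=5 f(5,-1)=10 f(5,1)=10 f(5,3)=5 f(5,5)=1
t=6: f(6,-6)=1 f(6,-4)=6 f(6,-2)=15 f(6,0)=20 f(6,2)=15 f(6,4)=6 f(6,6)=1
t=7: f(7,-5)=7 f(7,-3)=21 f(7,-1)=35 f(7,1)=35 f(7,3)=21 f(7,5)=7 f(7,7)=1
t=8: f(8,-6)=7 f(8,-4)=28 f(8,-2)=56 f(8,0)=70 f(8,2)=56 f(8,4)=28 f(8,6)=8 f(8,8)=1
t=9: f(9,-5)=35 f(9,-3)=84 f(9,-1)=126 f(9,1)=126 f(9,3)=84 f(9,5)=36 f(9,7)=9 f(9,9)=1
t=10: f(10,-6)=35 f(10,-4)=119 f(10,-2)=210 f(10,0)=252 f(10,2)=210 f(10,4)=120 f(10,6)=45 f(10,8)=10 f(10,10)=1
t=11: f(11,-5)=154 f(11,-3)=329 f(11,-1)=462 f(11,1)=462 f(11,3)=330 f(11,5)=165 f(11,7)=55 f(11,9)=11 f(11,11)=1
t=12: f(12,-6)=154 f(12,-4)=483 f(12,-2)=791 f(12,0)=924 f(12,2)=792 f(12,4)=495 f(12,6)=220 f(12,8)=66 f(12,10)=12 f(12,12)=1
Σ_s f(12,s) = 3938
P = 3938/4096 = 1969/2048

Answer: 1969/2048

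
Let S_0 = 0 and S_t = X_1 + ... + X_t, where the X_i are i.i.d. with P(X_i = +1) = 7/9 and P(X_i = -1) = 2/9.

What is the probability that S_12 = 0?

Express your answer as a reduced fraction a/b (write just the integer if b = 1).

Answer: 2319097088/94143178827

Derivation:
To be at 0 after 12 steps: need exactly 6 steps of +1 and 6 of -1.
Number of such sequences: C(12,6) = 924
Each has probability (7/9)^6 · (2/9)^6 = 7529536/282429536481
P = 924 · 7529536/282429536481 = 2319097088/94143178827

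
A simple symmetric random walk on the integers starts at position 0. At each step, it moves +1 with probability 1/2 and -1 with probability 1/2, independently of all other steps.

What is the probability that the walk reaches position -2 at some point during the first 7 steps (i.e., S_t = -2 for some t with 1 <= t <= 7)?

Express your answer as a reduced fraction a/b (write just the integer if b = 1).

Count via complement. Let g(t,s) = #length-t paths at position s with S_1..S_t all ≠ -2.
g(t,s) = g(t-1,s-1) + g(t-1,s+1) for s ≠ -2; g(t,-2) = 0.
t=0: g(0,0)=1
t=1: g(1,-1)=1 g(1,1)=1
t=2: g(2,0)=2 g(2,2)=1
t=3: g(3,-1)=2 g(3,1)=3 g(3,3)=1
t=4: g(4,0)=5 g(4,2)=4 g(4,4)=1
t=5: g(5,-1)=5 g(5,1)=9 g(5,3)=5 g(5,5)=1
t=6: g(6,0)=14 g(6,2)=14 g(6,4)=6 g(6,6)=1
t=7: g(7,-1)=14 g(7,1)=28 g(7,3)=20 g(7,5)=7 g(7,7)=1
Paths never hitting -2: Σ_s g(7,s) = 70
Paths hitting -2: 2^7 - 70 = 58
P = 58/128 = 29/64

Answer: 29/64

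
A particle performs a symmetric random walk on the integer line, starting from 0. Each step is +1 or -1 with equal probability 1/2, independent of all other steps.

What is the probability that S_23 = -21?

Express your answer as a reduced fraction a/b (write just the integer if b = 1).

To reach position -21 after 23 steps: need 1 step of +1 and 22 of -1.
Favorable paths: C(23,1) = 23
Total paths: 2^23 = 8388608
P = 23/8388608 = 23/8388608

Answer: 23/8388608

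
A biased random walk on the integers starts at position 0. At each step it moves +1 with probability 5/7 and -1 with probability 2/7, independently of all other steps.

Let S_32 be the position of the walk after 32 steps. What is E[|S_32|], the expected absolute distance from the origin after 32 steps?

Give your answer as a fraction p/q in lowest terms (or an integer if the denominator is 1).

S_32 takes values m ≡ 0 (mod 2) with |m| ≤ 32; P(S_32=m) = C(32,(32+m)/2) · (5/7)^((32+m)/2) · (2/7)^((32-m)/2).
Distribution: P(S=-32)=4294967296/1104427674243920646305299201, P(S=-30)=343597383680/1104427674243920646305299201, P(S=-28)=13314398617600/1104427674243920646305299201, P(S=-26)=332859965440000/1104427674243920646305299201, P(S=-24)=6033086873600000/1104427674243920646305299201, P(S=-22)=12066173747200000/157775382034845806615042743, P(S=-20)=135744454656000000/157775382034845806615042743, P(S=-18)=8823389552640000000/1104427674243920646305299201, P(S=-16)=68932730880000000000/1104427674243920646305299201, P(S=-14)=459551539200000000000/1104427674243920646305299201, P(S=-12)=2642421350400000000000/1104427674243920646305299201, P(S=-10)=13212106752000000000000/1104427674243920646305299201, P(S=-8)=8257566720000000000000/157775382034845806615042743, P(S=-6)=31759872000000000000000/157775382034845806615042743, P(S=-4)=754296960000000000000000/1104427674243920646305299201, P(S=-2)=2262890880000000000000000/1104427674243920646305299201, P(S=0)=6010803900000000000000000/1104427674243920646305299201, P(S=2)=14143068000000000000000000/1104427674243920646305299201, P(S=4)=29464725000000000000000000/1104427674243920646305299201, P(S=6)=7753875000000000000000000/157775382034845806615042743, P(S=8)=12600046875000000000000000/157775382034845806615042743, P(S=10)=126000468750000000000000000/1104427674243920646305299201, P(S=12)=157500585937500000000000000/1104427674243920646305299201, P(S=14)=171196289062500000000000000/1104427674243920646305299201, P(S=16)=160496520996093750000000000/1104427674243920646305299201, P(S=18)=128397216796875000000000000/1104427674243920646305299201, P(S=20)=12345886230468750000000000/157775382034845806615042743, P(S=22)=6858825683593750000000000/157775382034845806615042743, P(S=24)=21433830261230468750000000/1104427674243920646305299201, P(S=26)=7390975952148437500000000/1104427674243920646305299201, P(S=28)=1847743988037109375000000/1104427674243920646305299201, P(S=30)=298023223876953125000000/1104427674243920646305299201, P(S=32)=23283064365386962890625/1104427674243920646305299201
E[|S_32|] = Σ_m |m|·P(S_32=m) = 15165458384478288893080896672/1104427674243920646305299201

Answer: 15165458384478288893080896672/1104427674243920646305299201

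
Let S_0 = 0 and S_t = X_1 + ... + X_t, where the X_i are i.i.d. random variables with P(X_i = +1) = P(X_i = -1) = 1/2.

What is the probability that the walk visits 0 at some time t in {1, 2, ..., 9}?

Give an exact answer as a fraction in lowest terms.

Answer: 93/128

Derivation:
Count via complement. Let g(t,s) = #length-t paths at position s with S_1..S_t all ≠ 0.
g(t,s) = g(t-1,s-1) + g(t-1,s+1) for s ≠ 0; g(t,0) = 0.
t=0: g(0,0)=1
t=1: g(1,-1)=1 g(1,1)=1
t=2: g(2,-2)=1 g(2,2)=1
t=3: g(3,-3)=1 g(3,-1)=1 g(3,1)=1 g(3,3)=1
t=4: g(4,-4)=1 g(4,-2)=2 g(4,2)=2 g(4,4)=1
t=5: g(5,-5)=1 g(5,-3)=3 g(5,-1)=2 g(5,1)=2 g(5,3)=3 g(5,5)=1
t=6: g(6,-6)=1 g(6,-4)=4 g(6,-2)=5 g(6,2)=5 g(6,4)=4 g(6,6)=1
t=7: g(7,-7)=1 g(7,-5)=5 g(7,-3)=9 g(7,-1)=5 g(7,1)=5 g(7,3)=9 g(7,5)=5 g(7,7)=1
t=8: g(8,-8)=1 g(8,-6)=6 g(8,-4)=14 g(8,-2)=14 g(8,2)=14 g(8,4)=14 g(8,6)=6 g(8,8)=1
t=9: g(9,-9)=1 g(9,-7)=7 g(9,-5)=20 g(9,-3)=28 g(9,-1)=14 g(9,1)=14 g(9,3)=28 g(9,5)=20 g(9,7)=7 g(9,9)=1
Paths never hitting 0: Σ_s g(9,s) = 140
Paths hitting 0: 2^9 - 140 = 372
P = 372/512 = 93/128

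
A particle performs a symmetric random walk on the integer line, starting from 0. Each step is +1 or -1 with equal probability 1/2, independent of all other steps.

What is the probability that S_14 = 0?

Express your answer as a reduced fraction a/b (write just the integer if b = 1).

Answer: 429/2048

Derivation:
To return to 0 after 14 steps: need exactly 7 steps of +1 and 7 of -1.
Favorable paths: C(14,7) = 3432
Total paths: 2^14 = 16384
P = 3432/16384 = 429/2048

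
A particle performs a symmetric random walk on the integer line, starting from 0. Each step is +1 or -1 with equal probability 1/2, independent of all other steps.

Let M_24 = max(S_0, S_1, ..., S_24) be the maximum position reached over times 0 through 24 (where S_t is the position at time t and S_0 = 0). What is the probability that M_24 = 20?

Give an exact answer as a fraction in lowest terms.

Let M_24 = max(S_0,...,S_24). Use the reflection principle: for j ≥ 1, #{paths with M_24 ≥ j} = #{S_24 ≥ j} + #{S_24 ≥ j+1}.
By reflection, #{M_24 ≥ 20} = #{S_24 ≥ 20} + #{S_24 ≥ 21} = 301 + 25 = 326.
#{M_24 ≥ 21} = #{S_24 ≥ 21} + #{S_24 ≥ 22} = 25 + 25 = 50.
#{M_24 = 20} = 326 - 50 = 276.
P(M_24 = 20) = 276/16777216 = 69/4194304

Answer: 69/4194304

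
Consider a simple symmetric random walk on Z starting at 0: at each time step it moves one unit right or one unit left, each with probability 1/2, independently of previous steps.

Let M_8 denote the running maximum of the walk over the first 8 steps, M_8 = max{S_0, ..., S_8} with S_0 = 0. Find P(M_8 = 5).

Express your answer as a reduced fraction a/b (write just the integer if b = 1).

Answer: 1/32

Derivation:
Let M_8 = max(S_0,...,S_8). Use the reflection principle: for j ≥ 1, #{paths with M_8 ≥ j} = #{S_8 ≥ j} + #{S_8 ≥ j+1}.
By reflection, #{M_8 ≥ 5} = #{S_8 ≥ 5} + #{S_8 ≥ 6} = 9 + 9 = 18.
#{M_8 ≥ 6} = #{S_8 ≥ 6} + #{S_8 ≥ 7} = 9 + 1 = 10.
#{M_8 = 5} = 18 - 10 = 8.
P(M_8 = 5) = 8/256 = 1/32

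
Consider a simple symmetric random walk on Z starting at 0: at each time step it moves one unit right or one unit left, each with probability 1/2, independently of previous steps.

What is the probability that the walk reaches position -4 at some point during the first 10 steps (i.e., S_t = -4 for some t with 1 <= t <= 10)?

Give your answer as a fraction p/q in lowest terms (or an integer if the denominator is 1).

Count via complement. Let g(t,s) = #length-t paths at position s with S_1..S_t all ≠ -4.
g(t,s) = g(t-1,s-1) + g(t-1,s+1) for s ≠ -4; g(t,-4) = 0.
t=0: g(0,0)=1
t=1: g(1,-1)=1 g(1,1)=1
t=2: g(2,-2)=1 g(2,0)=2 g(2,2)=1
t=3: g(3,-3)=1 g(3,-1)=3 g(3,1)=3 g(3,3)=1
t=4: g(4,-2)=4 g(4,0)=6 g(4,2)=4 g(4,4)=1
t=5: g(5,-3)=4 g(5,-1)=10 g(5,1)=10 g(5,3)=5 g(5,5)=1
t=6: g(6,-2)=14 g(6,0)=20 g(6,2)=15 g(6,4)=6 g(6,6)=1
t=7: g(7,-3)=14 g(7,-1)=34 g(7,1)=35 g(7,3)=21 g(7,5)=7 g(7,7)=1
t=8: g(8,-2)=48 g(8,0)=69 g(8,2)=56 g(8,4)=28 g(8,6)=8 g(8,8)=1
t=9: g(9,-3)=48 g(9,-1)=117 g(9,1)=125 g(9,3)=84 g(9,5)=36 g(9,7)=9 g(9,9)=1
t=10: g(10,-2)=165 g(10,0)=242 g(10,2)=209 g(10,4)=120 g(10,6)=45 g(10,8)=10 g(10,10)=1
Paths never hitting -4: Σ_s g(10,s) = 792
Paths hitting -4: 2^10 - 792 = 232
P = 232/1024 = 29/128

Answer: 29/128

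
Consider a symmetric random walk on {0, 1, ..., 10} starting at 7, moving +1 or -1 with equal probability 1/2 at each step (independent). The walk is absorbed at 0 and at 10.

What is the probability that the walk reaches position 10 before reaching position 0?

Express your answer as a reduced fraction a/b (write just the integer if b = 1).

Answer: 7/10

Derivation:
Symmetric walk (p = 1/2): the harmonic-function argument gives P(hit 10 before 0 | start at 7) = a/N.
P = 7/10 = 7/10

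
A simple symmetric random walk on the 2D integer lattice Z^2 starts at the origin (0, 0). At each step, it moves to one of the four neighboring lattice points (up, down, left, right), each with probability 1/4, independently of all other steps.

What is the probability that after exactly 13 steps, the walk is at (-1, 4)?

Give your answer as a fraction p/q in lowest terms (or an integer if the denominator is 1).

Let h be the number of horizontal steps (so 13-h are vertical). To end at (-1,4) need (h-1)/2 right-steps and ((13-h)+4)/2 up-steps.
Sum over h with 1 ≤ h ≤ 9, h ≡ 1 (mod 2), 13-h ≡ 0 (mod 2):
h=1: C(13,1)·C(1,0)·C(12,8) = 13·1·495 = 6435
h=3: C(13,3)·C(3,1)·C(10,7) = 286·3·120 = 102960
h=5: C(13,5)·C(5,2)·C(8,6) = 1287·10·28 = 360360
h=7: C(13,7)·C(7,3)·C(6,5) = 1716·35·6 = 360360
h=9: C(13,9)·C(9,4)·C(4,4) = 715·126·1 = 90090
Total favorable: 920205
Total paths: 4^13 = 67108864
P = 920205/67108864 = 920205/67108864

Answer: 920205/67108864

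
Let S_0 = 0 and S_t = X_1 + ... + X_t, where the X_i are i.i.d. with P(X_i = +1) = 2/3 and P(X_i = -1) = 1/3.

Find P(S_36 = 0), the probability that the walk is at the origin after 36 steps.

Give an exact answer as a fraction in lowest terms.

Answer: 792997422694400/50031545098999707

Derivation:
To be at 0 after 36 steps: need exactly 18 steps of +1 and 18 of -1.
Number of such sequences: C(36,18) = 9075135300
Each has probability (2/3)^18 · (1/3)^18 = 262144/150094635296999121
P = 9075135300 · 262144/150094635296999121 = 792997422694400/50031545098999707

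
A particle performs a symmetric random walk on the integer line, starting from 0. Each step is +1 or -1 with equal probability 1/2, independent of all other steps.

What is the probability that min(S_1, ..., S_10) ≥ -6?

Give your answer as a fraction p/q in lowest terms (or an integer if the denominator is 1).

Answer: 501/512

Derivation:
Let f(t,s) = #length-t paths at position s with S_1..S_t all ≥ -6.
f(t,s) = f(t-1,s-1) + f(t-1,s+1) for s ≥ -6; f(t,s) = 0 for s < -6.
t=0: f(0,0)=1
t=1: f(1,-1)=1 f(1,1)=1
t=2: f(2,-2)=1 f(2,0)=2 f(2,2)=1
t=3: f(3,-3)=1 f(3,-1)=3 f(3,1)=3 f(3,3)=1
t=4: f(4,-4)=1 f(4,-2)=4 f(4,0)=6 f(4,2)=4 f(4,4)=1
t=5: f(5,-5)=1 f(5,-3)=5 f(5,-1)=10 f(5,1)=10 f(5,3)=5 f(5,5)=1
t=6: f(6,-6)=1 f(6,-4)=6 f(6,-2)=15 f(6,0)=20 f(6,2)=15 f(6,4)=6 f(6,6)=1
t=7: f(7,-5)=7 f(7,-3)=21 f(7,-1)=35 f(7,1)=35 f(7,3)=21 f(7,5)=7 f(7,7)=1
t=8: f(8,-6)=7 f(8,-4)=28 f(8,-2)=56 f(8,0)=70 f(8,2)=56 f(8,4)=28 f(8,6)=8 f(8,8)=1
t=9: f(9,-5)=35 f(9,-3)=84 f(9,-1)=126 f(9,1)=126 f(9,3)=84 f(9,5)=36 f(9,7)=9 f(9,9)=1
t=10: f(10,-6)=35 f(10,-4)=119 f(10,-2)=210 f(10,0)=252 f(10,2)=210 f(10,4)=120 f(10,6)=45 f(10,8)=10 f(10,10)=1
Σ_s f(10,s) = 1002
P = 1002/1024 = 501/512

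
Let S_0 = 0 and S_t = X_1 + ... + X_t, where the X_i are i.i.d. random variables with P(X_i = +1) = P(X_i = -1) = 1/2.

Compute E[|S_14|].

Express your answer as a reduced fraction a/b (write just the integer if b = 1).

Answer: 3003/1024

Derivation:
S_14 takes values m ≡ 0 (mod 2) with |m| ≤ 14; P(S_14=m) = C(14,(14+m)/2)/2^14.
Total paths: 2^14 = 16384
Distribution: P(S=-14)=1/16384, P(S=-12)=14/16384, P(S=-10)=91/16384, P(S=-8)=364/16384, P(S=-6)=1001/16384, P(S=-4)=2002/16384, P(S=-2)=3003/16384, P(S=0)=3432/16384, P(S=2)=3003/16384, P(S=4)=2002/16384, P(S=6)=1001/16384, P(S=8)=364/16384, P(S=10)=91/16384, P(S=12)=14/16384, P(S=14)=1/16384
E[|S_14|] = Σ_m |m|·P(S_14=m) = 48048/16384 = 3003/1024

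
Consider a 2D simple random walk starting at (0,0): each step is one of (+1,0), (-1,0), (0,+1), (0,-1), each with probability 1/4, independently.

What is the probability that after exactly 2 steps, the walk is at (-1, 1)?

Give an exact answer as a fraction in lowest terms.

Let h be the number of horizontal steps (so 2-h are vertical). To end at (-1,1) need (h-1)/2 right-steps and ((2-h)+1)/2 up-steps.
Sum over h with 1 ≤ h ≤ 1, h ≡ 1 (mod 2), 2-h ≡ 1 (mod 2):
h=1: C(2,1)·C(1,0)·C(1,1) = 2·1·1 = 2
Total favorable: 2
Total paths: 4^2 = 16
P = 2/16 = 1/8

Answer: 1/8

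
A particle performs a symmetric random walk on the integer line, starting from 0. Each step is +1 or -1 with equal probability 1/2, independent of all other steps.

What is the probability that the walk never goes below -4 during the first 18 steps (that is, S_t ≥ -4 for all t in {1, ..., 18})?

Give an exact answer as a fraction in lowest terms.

Let f(t,s) = #length-t paths at position s with S_1..S_t all ≥ -4.
f(t,s) = f(t-1,s-1) + f(t-1,s+1) for s ≥ -4; f(t,s) = 0 for s < -4.
t=0: f(0,0)=1
t=1: f(1,-1)=1 f(1,1)=1
t=2: f(2,-2)=1 f(2,0)=2 f(2,2)=1
t=3: f(3,-3)=1 f(3,-1)=3 f(3,1)=3 f(3,3)=1
t=4: f(4,-4)=1 f(4,-2)=4 f(4,0)=6 f(4,2)=4 f(4,4)=1
t=5: f(5,-3)=5 f(5,-1)=10 f(5,1)=10 f(5,3)=5 f(5,5)=1
t=6: f(6,-4)=5 f(6,-2)=15 f(6,0)=20 f(6,2)=15 f(6,4)=6 f(6,6)=1
t=7: f(7,-3)=20 f(7,-1)=35 f(7,1)=35 f(7,3)=21 f(7,5)=7 f(7,7)=1
t=8: f(8,-4)=20 f(8,-2)=55 f(8,0)=70 f(8,2)=56 f(8,4)=28 f(8,6)=8 f(8,8)=1
t=9: f(9,-3)=75 f(9,-1)=125 f(9,1)=126 f(9,3)=84 f(9,5)=36 f(9,7)=9 f(9,9)=1
t=10: f(10,-4)=75 f(10,-2)=200 f(10,0)=251 f(10,2)=210 f(10,4)=120 f(10,6)=45 f(10,8)=10 f(10,10)=1
t=11: f(11,-3)=275 f(11,-1)=451 f(11,1)=461 f(11,3)=330 f(11,5)=165 f(11,7)=55 f(11,9)=11 f(11,11)=1
t=12: f(12,-4)=275 f(12,-2)=726 f(12,0)=912 f(12,2)=791 f(12,4)=495 f(12,6)=220 f(12,8)=66 f(12,10)=12 f(12,12)=1
t=13: f(13,-3)=1001 f(13,-1)=1638 f(13,1)=1703 f(13,3)=1286 f(13,5)=715 f(13,7)=286 f(13,9)=78 f(13,11)=13 f(13,13)=1
t=14: f(14,-4)=1001 f(14,-2)=2639 f(14,0)=3341 f(14,2)=2989 f(14,4)=2001 f(14,6)=1001 f(14,8)=364 f(14,10)=91 f(14,12)=14 f(14,14)=1
t=15: f(15,-3)=3640 f(15,-1)=5980 f(15,1)=6330 f(15,3)=4990 f(15,5)=3002 f(15,7)=1365 f(15,9)=455 f(15,11)=105 f(15,13)=15 f(15,15)=1
t=16: f(16,-4)=3640 f(16,-2)=9620 f(16,0)=12310 f(16,2)=11320 f(16,4)=7992 f(16,6)=4367 f(16,8)=1820 f(16,10)=560 f(16,12)=120 f(16,14)=16 f(16,16)=1
t=17: f(17,-3)=13260 f(17,-1)=21930 f(17,1)=23630 f(17,3)=19312 f(17,5)=12359 f(17,7)=6187 f(17,9)=2380 f(17,11)=680 f(17,13)=136 f(17,15)=17 f(17,17)=1
t=18: f(18,-4)=13260 f(18,-2)=35190 f(18,0)=45560 f(18,2)=42942 f(18,4)=31671 f(18,6)=18546 f(18,8)=8567 f(18,10)=3060 f(18,12)=816 f(18,14)=153 f(18,16)=18 f(18,18)=1
Σ_s f(18,s) = 199784
P = 199784/262144 = 24973/32768

Answer: 24973/32768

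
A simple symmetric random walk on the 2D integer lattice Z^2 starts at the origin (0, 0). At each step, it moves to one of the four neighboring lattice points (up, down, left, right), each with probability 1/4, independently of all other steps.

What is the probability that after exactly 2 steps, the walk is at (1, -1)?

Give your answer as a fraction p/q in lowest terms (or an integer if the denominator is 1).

Let h be the number of horizontal steps (so 2-h are vertical). To end at (1,-1) need (h+1)/2 right-steps and ((2-h)-1)/2 up-steps.
Sum over h with 1 ≤ h ≤ 1, h ≡ 1 (mod 2), 2-h ≡ 1 (mod 2):
h=1: C(2,1)·C(1,1)·C(1,0) = 2·1·1 = 2
Total favorable: 2
Total paths: 4^2 = 16
P = 2/16 = 1/8

Answer: 1/8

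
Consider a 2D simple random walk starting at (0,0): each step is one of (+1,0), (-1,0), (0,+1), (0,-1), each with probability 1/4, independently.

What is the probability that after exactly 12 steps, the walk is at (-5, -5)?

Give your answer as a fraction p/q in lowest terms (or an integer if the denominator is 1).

Let h be the number of horizontal steps (so 12-h are vertical). To end at (-5,-5) need (h-5)/2 right-steps and ((12-h)-5)/2 up-steps.
Sum over h with 5 ≤ h ≤ 7, h ≡ 1 (mod 2), 12-h ≡ 1 (mod 2):
h=5: C(12,5)·C(5,0)·C(7,1) = 792·1·7 = 5544
h=7: C(12,7)·C(7,1)·C(5,0) = 792·7·1 = 5544
Total favorable: 11088
Total paths: 4^12 = 16777216
P = 11088/16777216 = 693/1048576

Answer: 693/1048576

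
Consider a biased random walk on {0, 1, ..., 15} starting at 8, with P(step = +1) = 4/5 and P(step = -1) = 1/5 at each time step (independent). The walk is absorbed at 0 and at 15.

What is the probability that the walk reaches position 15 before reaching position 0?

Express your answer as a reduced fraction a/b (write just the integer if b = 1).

Answer: 357908480/357913941

Derivation:
Biased walk: p = 4/5, q = 1/5, r = q/p = 1/4
Gambler's ruin: P(hit 15 before 0 | start at 8) = (1 - r^a)/(1 - r^N)
r^8 = 1/65536; r^15 = 1/1073741824
P = (1 - 1/65536) / (1 - 1/1073741824) = 65535/65536 / 1073741823/1073741824 = 357908480/357913941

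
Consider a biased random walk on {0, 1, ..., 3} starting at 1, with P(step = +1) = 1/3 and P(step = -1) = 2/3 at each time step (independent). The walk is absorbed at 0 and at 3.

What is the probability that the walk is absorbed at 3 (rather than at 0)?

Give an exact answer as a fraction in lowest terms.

Answer: 1/7

Derivation:
Biased walk: p = 1/3, q = 2/3, r = q/p = 2
Gambler's ruin: P(hit 3 before 0 | start at 1) = (1 - r^a)/(1 - r^N)
r^1 = 2; r^3 = 8
P = (1 - 2) / (1 - 8) = -1 / -7 = 1/7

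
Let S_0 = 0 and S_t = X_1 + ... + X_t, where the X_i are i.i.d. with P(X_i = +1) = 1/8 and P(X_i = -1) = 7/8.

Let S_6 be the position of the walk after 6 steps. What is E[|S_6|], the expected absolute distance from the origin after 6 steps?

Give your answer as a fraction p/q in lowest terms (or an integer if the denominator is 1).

Answer: 147867/32768

Derivation:
S_6 takes values m ≡ 0 (mod 2) with |m| ≤ 6; P(S_6=m) = C(6,(6+m)/2) · (1/8)^((6+m)/2) · (7/8)^((6-m)/2).
Distribution: P(S=-6)=117649/262144, P(S=-4)=50421/131072, P(S=-2)=36015/262144, P(S=0)=1715/65536, P(S=2)=735/262144, P(S=4)=21/131072, P(S=6)=1/262144
E[|S_6|] = Σ_m |m|·P(S_6=m) = 147867/32768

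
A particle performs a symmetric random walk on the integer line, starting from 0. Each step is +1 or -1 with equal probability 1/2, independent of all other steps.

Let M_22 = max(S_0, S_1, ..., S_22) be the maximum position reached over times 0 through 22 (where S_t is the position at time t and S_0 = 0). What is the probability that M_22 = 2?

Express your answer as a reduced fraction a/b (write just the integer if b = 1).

Answer: 323323/2097152

Derivation:
Let M_22 = max(S_0,...,S_22). Use the reflection principle: for j ≥ 1, #{paths with M_22 ≥ j} = #{S_22 ≥ j} + #{S_22 ≥ j+1}.
By reflection, #{M_22 ≥ 2} = #{S_22 ≥ 2} + #{S_22 ≥ 3} = 1744436 + 1097790 = 2842226.
#{M_22 ≥ 3} = #{S_22 ≥ 3} + #{S_22 ≥ 4} = 1097790 + 1097790 = 2195580.
#{M_22 = 2} = 2842226 - 2195580 = 646646.
P(M_22 = 2) = 646646/4194304 = 323323/2097152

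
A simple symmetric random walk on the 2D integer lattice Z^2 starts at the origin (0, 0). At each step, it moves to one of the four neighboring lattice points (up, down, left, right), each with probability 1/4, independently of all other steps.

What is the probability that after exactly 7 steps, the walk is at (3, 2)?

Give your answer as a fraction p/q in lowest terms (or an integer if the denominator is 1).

Let h be the number of horizontal steps (so 7-h are vertical). To end at (3,2) need (h+3)/2 right-steps and ((7-h)+2)/2 up-steps.
Sum over h with 3 ≤ h ≤ 5, h ≡ 1 (mod 2), 7-h ≡ 0 (mod 2):
h=3: C(7,3)·C(3,3)·C(4,3) = 35·1·4 = 140
h=5: C(7,5)·C(5,4)·C(2,2) = 21·5·1 = 105
Total favorable: 245
Total paths: 4^7 = 16384
P = 245/16384 = 245/16384

Answer: 245/16384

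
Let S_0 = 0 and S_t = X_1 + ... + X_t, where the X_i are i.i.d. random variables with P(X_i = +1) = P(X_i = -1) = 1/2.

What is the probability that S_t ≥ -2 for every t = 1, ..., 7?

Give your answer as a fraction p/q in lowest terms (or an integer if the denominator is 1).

Let f(t,s) = #length-t paths at position s with S_1..S_t all ≥ -2.
f(t,s) = f(t-1,s-1) + f(t-1,s+1) for s ≥ -2; f(t,s) = 0 for s < -2.
t=0: f(0,0)=1
t=1: f(1,-1)=1 f(1,1)=1
t=2: f(2,-2)=1 f(2,0)=2 f(2,2)=1
t=3: f(3,-1)=3 f(3,1)=3 f(3,3)=1
t=4: f(4,-2)=3 f(4,0)=6 f(4,2)=4 f(4,4)=1
t=5: f(5,-1)=9 f(5,1)=10 f(5,3)=5 f(5,5)=1
t=6: f(6,-2)=9 f(6,0)=19 f(6,2)=15 f(6,4)=6 f(6,6)=1
t=7: f(7,-1)=28 f(7,1)=34 f(7,3)=21 f(7,5)=7 f(7,7)=1
Σ_s f(7,s) = 91
P = 91/128 = 91/128

Answer: 91/128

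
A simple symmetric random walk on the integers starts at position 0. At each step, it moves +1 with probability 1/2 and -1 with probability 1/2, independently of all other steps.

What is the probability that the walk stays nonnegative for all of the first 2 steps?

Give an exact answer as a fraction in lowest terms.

Answer: 1/2

Derivation:
Let f(t,s) = #length-t paths at position s with S_1..S_t all ≥ 0.
f(t,s) = f(t-1,s-1) + f(t-1,s+1) for s ≥ 0; f(t,s) = 0 for s < 0.
t=0: f(0,0)=1
t=1: f(1,1)=1
t=2: f(2,0)=1 f(2,2)=1
Σ_s f(2,s) = 2
P = 2/4 = 1/2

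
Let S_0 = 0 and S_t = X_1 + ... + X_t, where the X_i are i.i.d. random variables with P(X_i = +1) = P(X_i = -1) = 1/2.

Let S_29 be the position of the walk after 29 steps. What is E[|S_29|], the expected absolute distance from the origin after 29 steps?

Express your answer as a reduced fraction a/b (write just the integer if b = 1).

Answer: 145422675/33554432

Derivation:
S_29 takes values m ≡ 1 (mod 2) with |m| ≤ 29; P(S_29=m) = C(29,(29+m)/2)/2^29.
Total paths: 2^29 = 536870912
Distribution: P(S=-29)=1/536870912, P(S=-27)=29/536870912, P(S=-25)=406/536870912, P(S=-23)=3654/536870912, P(S=-21)=23751/536870912, P(S=-19)=118755/536870912, P(S=-17)=475020/536870912, P(S=-15)=1560780/536870912, P(S=-13)=4292145/536870912, P(S=-11)=10015005/536870912, P(S=-9)=20030010/536870912, P(S=-7)=34597290/536870912, P(S=-5)=51895935/536870912, P(S=-3)=67863915/536870912, P(S=-1)=77558760/536870912, P(S=1)=77558760/536870912, P(S=3)=67863915/536870912, P(S=5)=51895935/536870912, P(S=7)=34597290/536870912, P(S=9)=20030010/536870912, P(S=11)=10015005/536870912, P(S=13)=4292145/536870912, P(S=15)=1560780/536870912, P(S=17)=475020/536870912, P(S=19)=118755/536870912, P(S=21)=23751/536870912, P(S=23)=3654/536870912, P(S=25)=406/536870912, P(S=27)=29/536870912, P(S=29)=1/536870912
E[|S_29|] = Σ_m |m|·P(S_29=m) = 2326762800/536870912 = 145422675/33554432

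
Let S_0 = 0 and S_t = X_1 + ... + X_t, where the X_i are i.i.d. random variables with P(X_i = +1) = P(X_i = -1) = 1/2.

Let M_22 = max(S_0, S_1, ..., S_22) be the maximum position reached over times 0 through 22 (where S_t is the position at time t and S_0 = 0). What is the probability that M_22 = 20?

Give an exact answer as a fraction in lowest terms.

Let M_22 = max(S_0,...,S_22). Use the reflection principle: for j ≥ 1, #{paths with M_22 ≥ j} = #{S_22 ≥ j} + #{S_22 ≥ j+1}.
By reflection, #{M_22 ≥ 20} = #{S_22 ≥ 20} + #{S_22 ≥ 21} = 23 + 1 = 24.
#{M_22 ≥ 21} = #{S_22 ≥ 21} + #{S_22 ≥ 22} = 1 + 1 = 2.
#{M_22 = 20} = 24 - 2 = 22.
P(M_22 = 20) = 22/4194304 = 11/2097152

Answer: 11/2097152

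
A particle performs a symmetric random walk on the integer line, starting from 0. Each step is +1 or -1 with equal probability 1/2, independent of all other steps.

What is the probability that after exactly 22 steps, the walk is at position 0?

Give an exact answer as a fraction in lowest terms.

Answer: 88179/524288

Derivation:
To return to 0 after 22 steps: need exactly 11 steps of +1 and 11 of -1.
Favorable paths: C(22,11) = 705432
Total paths: 2^22 = 4194304
P = 705432/4194304 = 88179/524288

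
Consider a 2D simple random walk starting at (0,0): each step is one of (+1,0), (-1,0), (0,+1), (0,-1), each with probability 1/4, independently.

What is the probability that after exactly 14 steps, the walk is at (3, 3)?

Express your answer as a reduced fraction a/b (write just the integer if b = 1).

Let h be the number of horizontal steps (so 14-h are vertical). To end at (3,3) need (h+3)/2 right-steps and ((14-h)+3)/2 up-steps.
Sum over h with 3 ≤ h ≤ 11, h ≡ 1 (mod 2), 14-h ≡ 1 (mod 2):
h=3: C(14,3)·C(3,3)·C(11,7) = 364·1·330 = 120120
h=5: C(14,5)·C(5,4)·C(9,6) = 2002·5·84 = 840840
h=7: C(14,7)·C(7,5)·C(7,5) = 3432·21·21 = 1513512
h=9: C(14,9)·C(9,6)·C(5,4) = 2002·84·5 = 840840
h=11: C(14,11)·C(11,7)·C(3,3) = 364·330·1 = 120120
Total favorable: 3435432
Total paths: 4^14 = 268435456
P = 3435432/268435456 = 429429/33554432

Answer: 429429/33554432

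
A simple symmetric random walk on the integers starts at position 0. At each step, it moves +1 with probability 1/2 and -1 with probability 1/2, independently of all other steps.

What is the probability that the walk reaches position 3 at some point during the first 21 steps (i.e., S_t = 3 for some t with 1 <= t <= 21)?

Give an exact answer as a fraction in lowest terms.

Answer: 548895/1048576

Derivation:
Count via complement. Let g(t,s) = #length-t paths at position s with S_1..S_t all ≠ 3.
g(t,s) = g(t-1,s-1) + g(t-1,s+1) for s ≠ 3; g(t,3) = 0.
t=0: g(0,0)=1
t=1: g(1,-1)=1 g(1,1)=1
t=2: g(2,-2)=1 g(2,0)=2 g(2,2)=1
t=3: g(3,-3)=1 g(3,-1)=3 g(3,1)=3
t=4: g(4,-4)=1 g(4,-2)=4 g(4,0)=6 g(4,2)=3
t=5: g(5,-5)=1 g(5,-3)=5 g(5,-1)=10 g(5,1)=9
t=6: g(6,-6)=1 g(6,-4)=6 g(6,-2)=15 g(6,0)=19 g(6,2)=9
t=7: g(7,-7)=1 g(7,-5)=7 g(7,-3)=21 g(7,-1)=34 g(7,1)=28
t=8: g(8,-8)=1 g(8,-6)=8 g(8,-4)=28 g(8,-2)=55 g(8,0)=62 g(8,2)=28
t=9: g(9,-9)=1 g(9,-7)=9 g(9,-5)=36 g(9,-3)=83 g(9,-1)=117 g(9,1)=90
t=10: g(10,-10)=1 g(10,-8)=10 g(10,-6)=45 g(10,-4)=119 g(10,-2)=200 g(10,0)=207 g(10,2)=90
t=11: g(11,-11)=1 g(11,-9)=11 g(11,-7)=55 g(11,-5)=164 g(11,-3)=319 g(11,-1)=407 g(11,1)=297
t=12: g(12,-12)=1 g(12,-10)=12 g(12,-8)=66 g(12,-6)=219 g(12,-4)=483 g(12,-2)=726 g(12,0)=704 g(12,2)=297
t=13: g(13,-13)=1 g(13,-11)=13 g(13,-9)=78 g(13,-7)=285 g(13,-5)=702 g(13,-3)=1209 g(13,-1)=1430 g(13,1)=1001
t=14: g(14,-14)=1 g(14,-12)=14 g(14,-10)=91 g(14,-8)=363 g(14,-6)=987 g(14,-4)=1911 g(14,-2)=2639 g(14,0)=2431 g(14,2)=1001
t=15: g(15,-15)=1 g(15,-13)=15 g(15,-11)=105 g(15,-9)=454 g(15,-7)=1350 g(15,-5)=2898 g(15,-3)=4550 g(15,-1)=5070 g(15,1)=3432
t=16: g(16,-16)=1 g(16,-14)=16 g(16,-12)=120 g(16,-10)=559 g(16,-8)=1804 g(16,-6)=4248 g(16,-4)=7448 g(16,-2)=9620 g(16,0)=8502 g(16,2)=3432
t=17: g(17,-17)=1 g(17,-15)=17 g(17,-13)=136 g(17,-11)=679 g(17,-9)=2363 g(17,-7)=6052 g(17,-5)=11696 g(17,-3)=17068 g(17,-1)=18122 g(17,1)=11934
t=18: g(18,-18)=1 g(18,-16)=18 g(18,-14)=153 g(18,-12)=815 g(18,-10)=3042 g(18,-8)=8415 g(18,-6)=17748 g(18,-4)=28764 g(18,-2)=35190 g(18,0)=30056 g(18,2)=11934
t=19: g(19,-19)=1 g(19,-17)=19 g(19,-15)=171 g(19,-13)=968 g(19,-11)=3857 g(19,-9)=11457 g(19,-7)=26163 g(19,-5)=46512 g(19,-3)=63954 g(19,-1)=65246 g(19,1)=41990
t=20: g(20,-20)=1 g(20,-18)=20 g(20,-16)=190 g(20,-14)=1139 g(20,-12)=4825 g(20,-10)=15314 g(20,-8)=37620 g(20,-6)=72675 g(20,-4)=110466 g(20,-2)=129200 g(20,0)=107236 g(20,2)=41990
t=21: g(21,-21)=1 g(21,-19)=21 g(21,-17)=210 g(21,-15)=1329 g(21,-13)=5964 g(21,-11)=20139 g(21,-9)=52934 g(21,-7)=110295 g(21,-5)=183141 g(21,-3)=239666 g(21,-1)=236436 g(21,1)=149226
Paths never hitting 3: Σ_s g(21,s) = 999362
Paths hitting 3: 2^21 - 999362 = 1097790
P = 1097790/2097152 = 548895/1048576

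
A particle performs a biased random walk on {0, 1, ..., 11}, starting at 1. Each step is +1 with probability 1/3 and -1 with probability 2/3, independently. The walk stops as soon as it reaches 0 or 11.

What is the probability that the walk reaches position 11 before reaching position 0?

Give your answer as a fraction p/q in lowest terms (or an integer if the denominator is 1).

Answer: 1/2047

Derivation:
Biased walk: p = 1/3, q = 2/3, r = q/p = 2
Gambler's ruin: P(hit 11 before 0 | start at 1) = (1 - r^a)/(1 - r^N)
r^1 = 2; r^11 = 2048
P = (1 - 2) / (1 - 2048) = -1 / -2047 = 1/2047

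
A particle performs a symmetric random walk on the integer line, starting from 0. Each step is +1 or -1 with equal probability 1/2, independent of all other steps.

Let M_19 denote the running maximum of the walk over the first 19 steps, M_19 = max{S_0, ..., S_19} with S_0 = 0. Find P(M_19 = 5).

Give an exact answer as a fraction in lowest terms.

Answer: 12597/131072

Derivation:
Let M_19 = max(S_0,...,S_19). Use the reflection principle: for j ≥ 1, #{paths with M_19 ≥ j} = #{S_19 ≥ j} + #{S_19 ≥ j+1}.
By reflection, #{M_19 ≥ 5} = #{S_19 ≥ 5} + #{S_19 ≥ 6} = 94184 + 43796 = 137980.
#{M_19 ≥ 6} = #{S_19 ≥ 6} + #{S_19 ≥ 7} = 43796 + 43796 = 87592.
#{M_19 = 5} = 137980 - 87592 = 50388.
P(M_19 = 5) = 50388/524288 = 12597/131072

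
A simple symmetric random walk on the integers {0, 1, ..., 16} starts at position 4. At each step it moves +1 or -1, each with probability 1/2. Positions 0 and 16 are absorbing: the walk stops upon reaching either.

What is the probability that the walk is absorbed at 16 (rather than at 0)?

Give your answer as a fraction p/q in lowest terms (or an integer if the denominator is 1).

Answer: 1/4

Derivation:
Symmetric walk (p = 1/2): the harmonic-function argument gives P(hit 16 before 0 | start at 4) = a/N.
P = 4/16 = 1/4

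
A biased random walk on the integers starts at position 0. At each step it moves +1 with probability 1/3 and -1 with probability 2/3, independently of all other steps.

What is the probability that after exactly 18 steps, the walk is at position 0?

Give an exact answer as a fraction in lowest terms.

Answer: 24893440/387420489

Derivation:
To be at 0 after 18 steps: need exactly 9 steps of +1 and 9 of -1.
Number of such sequences: C(18,9) = 48620
Each has probability (1/3)^9 · (2/3)^9 = 512/387420489
P = 48620 · 512/387420489 = 24893440/387420489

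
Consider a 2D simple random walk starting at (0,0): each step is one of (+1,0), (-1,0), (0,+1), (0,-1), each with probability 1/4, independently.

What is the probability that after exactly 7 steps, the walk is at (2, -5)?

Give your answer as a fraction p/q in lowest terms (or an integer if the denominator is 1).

Let h be the number of horizontal steps (so 7-h are vertical). To end at (2,-5) need (h+2)/2 right-steps and ((7-h)-5)/2 up-steps.
Sum over h with 2 ≤ h ≤ 2, h ≡ 0 (mod 2), 7-h ≡ 1 (mod 2):
h=2: C(7,2)·C(2,2)·C(5,0) = 21·1·1 = 21
Total favorable: 21
Total paths: 4^7 = 16384
P = 21/16384 = 21/16384

Answer: 21/16384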